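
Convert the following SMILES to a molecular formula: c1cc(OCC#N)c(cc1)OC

Heavy atoms from the SMILES: 9 C, 1 N, 2 O.
Implicit hydrogens by atom environment:
  4 × C (aromatic): 1 H each → 4
  2 × C (aromatic): no H
  2 × O: no H
  1 × C: 3 H
  1 × C: 2 H
  1 × C: no H
  1 × N: no H
  Total hydrogens = 9.
Molecular formula: C9H9NO2

C9H9NO2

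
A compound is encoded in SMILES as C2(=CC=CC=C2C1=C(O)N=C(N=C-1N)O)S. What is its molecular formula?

C10H9N3O2S

Heavy atoms from the SMILES: 10 C, 3 N, 2 O, 1 S.
Implicit hydrogens by atom environment:
  6 × C (aromatic): no H
  4 × C (aromatic): 1 H each → 4
  2 × N (aromatic): no H
  2 × O: 1 H each → 2
  1 × N: 2 H
  1 × S: 1 H
  Total hydrogens = 9.
Molecular formula: C10H9N3O2S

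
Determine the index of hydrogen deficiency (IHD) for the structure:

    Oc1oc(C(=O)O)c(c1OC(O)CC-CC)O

Molecular formula from the SMILES: C10H14O7.
DoU = (2C + 2 + N − H − X)/2 = (2·10 + 2 + 0 − 14 − 0)/2 = 8/2 = 4.
(Structurally: 1 ring(s) + 3 π bond(s) = 4.)

4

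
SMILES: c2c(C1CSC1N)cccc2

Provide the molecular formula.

C9H11NS

Heavy atoms from the SMILES: 9 C, 1 N, 1 S.
Implicit hydrogens by atom environment:
  5 × C (aromatic): 1 H each → 5
  2 × C: 1 H each → 2
  1 × C: 2 H
  1 × C (aromatic): no H
  1 × N: 2 H
  1 × S: no H
  Total hydrogens = 11.
Molecular formula: C9H11NS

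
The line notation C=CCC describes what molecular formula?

C4H8

Heavy atoms from the SMILES: 4 C.
Implicit hydrogens by atom environment:
  2 × C: 2 H each → 4
  1 × C: 3 H
  1 × C: 1 H
  Total hydrogens = 8.
Molecular formula: C4H8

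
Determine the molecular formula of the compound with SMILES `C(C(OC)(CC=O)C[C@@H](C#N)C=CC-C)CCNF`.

C14H23FN2O2

Heavy atoms from the SMILES: 14 C, 1 F, 2 N, 2 O.
Implicit hydrogens by atom environment:
  6 × C: 2 H each → 12
  4 × C: 1 H each → 4
  2 × C: 3 H each → 6
  2 × C: no H
  2 × O: no H
  1 × F: no H
  1 × N: 1 H
  1 × N: no H
  Total hydrogens = 23.
Molecular formula: C14H23FN2O2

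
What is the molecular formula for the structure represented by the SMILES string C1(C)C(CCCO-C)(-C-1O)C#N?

C9H15NO2

Heavy atoms from the SMILES: 9 C, 1 N, 2 O.
Implicit hydrogens by atom environment:
  3 × C: 2 H each → 6
  2 × C: 3 H each → 6
  2 × C: 1 H each → 2
  2 × C: no H
  1 × N: no H
  1 × O: 1 H
  1 × O: no H
  Total hydrogens = 15.
Molecular formula: C9H15NO2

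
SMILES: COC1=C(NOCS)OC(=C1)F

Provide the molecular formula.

C6H8FNO3S

Heavy atoms from the SMILES: 6 C, 1 F, 1 N, 3 O, 1 S.
Implicit hydrogens by atom environment:
  3 × C (aromatic): no H
  2 × O: no H
  1 × C: 3 H
  1 × C: 2 H
  1 × C (aromatic): 1 H
  1 × F: no H
  1 × N: 1 H
  1 × O (aromatic): no H
  1 × S: 1 H
  Total hydrogens = 8.
Molecular formula: C6H8FNO3S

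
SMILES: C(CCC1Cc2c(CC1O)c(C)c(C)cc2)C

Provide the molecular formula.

C16H24O

Heavy atoms from the SMILES: 16 C, 1 O.
Implicit hydrogens by atom environment:
  5 × C: 2 H each → 10
  4 × C (aromatic): no H
  3 × C: 3 H each → 9
  2 × C (aromatic): 1 H each → 2
  2 × C: 1 H each → 2
  1 × O: 1 H
  Total hydrogens = 24.
Molecular formula: C16H24O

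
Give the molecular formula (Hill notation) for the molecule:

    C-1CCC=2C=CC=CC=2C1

C10H12

Heavy atoms from the SMILES: 10 C.
Implicit hydrogens by atom environment:
  4 × C: 2 H each → 8
  4 × C (aromatic): 1 H each → 4
  2 × C (aromatic): no H
  Total hydrogens = 12.
Molecular formula: C10H12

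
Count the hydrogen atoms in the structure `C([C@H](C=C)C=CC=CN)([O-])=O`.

Hydrogens are implicit in SMILES; fill each atom to its normal valence:
  6 × C: 1 H each → 6
  1 × C: 2 H
  1 × C: no H
  1 × N: 2 H
  1 × O: no H
  1 × O (charge -1): no H
  Total hydrogens = 10.

10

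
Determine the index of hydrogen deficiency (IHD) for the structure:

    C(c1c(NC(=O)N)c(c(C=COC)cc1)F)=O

Molecular formula from the SMILES: C11H11FN2O3.
DoU = (2C + 2 + N − H − X)/2 = (2·11 + 2 + 2 − 11 − 1)/2 = 14/2 = 7.
(Structurally: 1 ring(s) + 6 π bond(s) = 7.)

7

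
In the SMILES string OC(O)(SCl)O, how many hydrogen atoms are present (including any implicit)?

3

Hydrogens are implicit in SMILES; fill each atom to its normal valence:
  3 × O: 1 H each → 3
  1 × C: no H
  1 × Cl: no H
  1 × S: no H
  Total hydrogens = 3.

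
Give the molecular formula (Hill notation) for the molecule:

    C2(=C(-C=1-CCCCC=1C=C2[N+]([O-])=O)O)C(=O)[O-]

Heavy atoms from the SMILES: 11 C, 1 N, 5 O.
Implicit hydrogens by atom environment:
  5 × C (aromatic): no H
  4 × C: 2 H each → 8
  2 × O: no H
  2 × O (charge -1): no H
  1 × C (aromatic): 1 H
  1 × C: no H
  1 × N (charge +1): no H
  1 × O: 1 H
  Total hydrogens = 10.
Net charge -1.
Molecular formula: C11H10NO5-

C11H10NO5-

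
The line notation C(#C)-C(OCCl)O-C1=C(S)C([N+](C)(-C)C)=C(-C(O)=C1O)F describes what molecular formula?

C13H16ClFNO4S+

Heavy atoms from the SMILES: 13 C, 1 Cl, 1 F, 1 N, 4 O, 1 S.
Implicit hydrogens by atom environment:
  6 × C (aromatic): no H
  3 × C: 3 H each → 9
  2 × C: 1 H each → 2
  2 × O: 1 H each → 2
  2 × O: no H
  1 × C: 2 H
  1 × C: no H
  1 × Cl: no H
  1 × F: no H
  1 × N (charge +1): no H
  1 × S: 1 H
  Total hydrogens = 16.
Net charge +1.
Molecular formula: C13H16ClFNO4S+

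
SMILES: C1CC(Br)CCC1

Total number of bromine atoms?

1

The symbol for bromine appears 1 time in the SMILES.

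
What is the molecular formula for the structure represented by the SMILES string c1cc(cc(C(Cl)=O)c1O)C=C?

C9H7ClO2

Heavy atoms from the SMILES: 9 C, 1 Cl, 2 O.
Implicit hydrogens by atom environment:
  3 × C (aromatic): 1 H each → 3
  3 × C (aromatic): no H
  1 × C: 2 H
  1 × C: 1 H
  1 × C: no H
  1 × Cl: no H
  1 × O: 1 H
  1 × O: no H
  Total hydrogens = 7.
Molecular formula: C9H7ClO2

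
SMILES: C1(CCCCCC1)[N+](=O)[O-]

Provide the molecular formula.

C7H13NO2

Heavy atoms from the SMILES: 7 C, 1 N, 2 O.
Implicit hydrogens by atom environment:
  6 × C: 2 H each → 12
  1 × C: 1 H
  1 × N (charge +1): no H
  1 × O: no H
  1 × O (charge -1): no H
  Total hydrogens = 13.
Molecular formula: C7H13NO2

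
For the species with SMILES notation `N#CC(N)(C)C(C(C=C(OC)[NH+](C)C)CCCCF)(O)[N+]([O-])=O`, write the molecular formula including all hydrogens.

C14H26FN4O4+

Heavy atoms from the SMILES: 14 C, 1 F, 4 N, 4 O.
Implicit hydrogens by atom environment:
  4 × C: 3 H each → 12
  4 × C: 2 H each → 8
  4 × C: no H
  2 × C: 1 H each → 2
  2 × O: no H
  1 × F: no H
  1 × N: 2 H
  1 × N (charge +1): 1 H
  1 × N: no H
  1 × N (charge +1): no H
  1 × O: 1 H
  1 × O (charge -1): no H
  Total hydrogens = 26.
Net charge +1.
Molecular formula: C14H26FN4O4+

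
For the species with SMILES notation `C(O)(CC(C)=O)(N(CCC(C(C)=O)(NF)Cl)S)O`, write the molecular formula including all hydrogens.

C9H16ClFN2O4S

Heavy atoms from the SMILES: 9 C, 1 Cl, 1 F, 2 N, 4 O, 1 S.
Implicit hydrogens by atom environment:
  4 × C: no H
  3 × C: 2 H each → 6
  2 × C: 3 H each → 6
  2 × O: 1 H each → 2
  2 × O: no H
  1 × Cl: no H
  1 × F: no H
  1 × N: 1 H
  1 × N: no H
  1 × S: 1 H
  Total hydrogens = 16.
Molecular formula: C9H16ClFN2O4S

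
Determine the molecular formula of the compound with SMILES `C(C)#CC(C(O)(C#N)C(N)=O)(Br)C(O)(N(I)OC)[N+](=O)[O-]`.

C9H10BrIN4O6

Heavy atoms from the SMILES: 1 Br, 9 C, 1 I, 4 N, 6 O.
Implicit hydrogens by atom environment:
  7 × C: no H
  3 × O: no H
  2 × C: 3 H each → 6
  2 × N: no H
  2 × O: 1 H each → 2
  1 × Br: no H
  1 × I: no H
  1 × N: 2 H
  1 × N (charge +1): no H
  1 × O (charge -1): no H
  Total hydrogens = 10.
Molecular formula: C9H10BrIN4O6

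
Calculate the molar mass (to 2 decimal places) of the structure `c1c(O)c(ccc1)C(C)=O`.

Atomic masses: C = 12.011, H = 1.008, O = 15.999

Molecular formula: C8H8O2.
M = 8×12.011 + 8×1.008 + 2×15.999 = 136.15 g/mol.

136.15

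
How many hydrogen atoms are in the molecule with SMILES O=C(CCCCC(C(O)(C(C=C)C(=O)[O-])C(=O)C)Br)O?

18

Hydrogens are implicit in SMILES; fill each atom to its normal valence:
  5 × C: 2 H each → 10
  4 × C: no H
  3 × C: 1 H each → 3
  3 × O: no H
  2 × O: 1 H each → 2
  1 × Br: no H
  1 × C: 3 H
  1 × O (charge -1): no H
  Total hydrogens = 18.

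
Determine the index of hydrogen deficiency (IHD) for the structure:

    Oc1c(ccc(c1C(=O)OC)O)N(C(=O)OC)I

Molecular formula from the SMILES: C10H10INO6.
DoU = (2C + 2 + N − H − X)/2 = (2·10 + 2 + 1 − 10 − 1)/2 = 12/2 = 6.
(Structurally: 1 ring(s) + 5 π bond(s) = 6.)

6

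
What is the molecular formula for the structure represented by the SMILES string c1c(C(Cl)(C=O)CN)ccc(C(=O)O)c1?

C10H10ClNO3

Heavy atoms from the SMILES: 10 C, 1 Cl, 1 N, 3 O.
Implicit hydrogens by atom environment:
  4 × C (aromatic): 1 H each → 4
  2 × C: no H
  2 × C (aromatic): no H
  2 × O: no H
  1 × C: 2 H
  1 × C: 1 H
  1 × Cl: no H
  1 × N: 2 H
  1 × O: 1 H
  Total hydrogens = 10.
Molecular formula: C10H10ClNO3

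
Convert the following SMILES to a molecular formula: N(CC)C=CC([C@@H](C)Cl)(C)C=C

C10H18ClN

Heavy atoms from the SMILES: 10 C, 1 Cl, 1 N.
Implicit hydrogens by atom environment:
  4 × C: 1 H each → 4
  3 × C: 3 H each → 9
  2 × C: 2 H each → 4
  1 × C: no H
  1 × Cl: no H
  1 × N: 1 H
  Total hydrogens = 18.
Molecular formula: C10H18ClN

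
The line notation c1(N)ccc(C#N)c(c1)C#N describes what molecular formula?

C8H5N3

Heavy atoms from the SMILES: 8 C, 3 N.
Implicit hydrogens by atom environment:
  3 × C (aromatic): 1 H each → 3
  3 × C (aromatic): no H
  2 × C: no H
  2 × N: no H
  1 × N: 2 H
  Total hydrogens = 5.
Molecular formula: C8H5N3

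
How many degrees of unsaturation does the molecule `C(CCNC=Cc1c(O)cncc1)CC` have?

Molecular formula from the SMILES: C12H18N2O.
DoU = (2C + 2 + N − H − X)/2 = (2·12 + 2 + 2 − 18 − 0)/2 = 10/2 = 5.
(Structurally: 1 ring(s) + 4 π bond(s) = 5.)

5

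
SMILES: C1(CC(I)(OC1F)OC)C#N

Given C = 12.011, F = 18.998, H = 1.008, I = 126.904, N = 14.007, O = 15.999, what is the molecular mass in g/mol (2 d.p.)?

271.03

Molecular formula: C6H7FINO2.
M = 6×12.011 + 1×18.998 + 7×1.008 + 1×126.904 + 1×14.007 + 2×15.999 = 271.03 g/mol.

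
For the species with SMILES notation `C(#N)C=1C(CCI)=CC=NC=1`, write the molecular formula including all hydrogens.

Heavy atoms from the SMILES: 8 C, 1 I, 2 N.
Implicit hydrogens by atom environment:
  3 × C (aromatic): 1 H each → 3
  2 × C: 2 H each → 4
  2 × C (aromatic): no H
  1 × C: no H
  1 × I: no H
  1 × N (aromatic): no H
  1 × N: no H
  Total hydrogens = 7.
Molecular formula: C8H7IN2

C8H7IN2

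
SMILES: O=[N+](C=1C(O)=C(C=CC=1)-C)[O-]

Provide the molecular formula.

C7H7NO3

Heavy atoms from the SMILES: 7 C, 1 N, 3 O.
Implicit hydrogens by atom environment:
  3 × C (aromatic): 1 H each → 3
  3 × C (aromatic): no H
  1 × C: 3 H
  1 × N (charge +1): no H
  1 × O: 1 H
  1 × O: no H
  1 × O (charge -1): no H
  Total hydrogens = 7.
Molecular formula: C7H7NO3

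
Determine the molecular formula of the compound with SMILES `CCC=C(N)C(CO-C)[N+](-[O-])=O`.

C7H14N2O3

Heavy atoms from the SMILES: 7 C, 2 N, 3 O.
Implicit hydrogens by atom environment:
  2 × C: 3 H each → 6
  2 × C: 2 H each → 4
  2 × C: 1 H each → 2
  2 × O: no H
  1 × C: no H
  1 × N: 2 H
  1 × N (charge +1): no H
  1 × O (charge -1): no H
  Total hydrogens = 14.
Molecular formula: C7H14N2O3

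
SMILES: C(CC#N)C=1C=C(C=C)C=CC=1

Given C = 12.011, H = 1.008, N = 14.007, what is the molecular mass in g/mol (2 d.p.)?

Molecular formula: C11H11N.
M = 11×12.011 + 11×1.008 + 1×14.007 = 157.22 g/mol.

157.22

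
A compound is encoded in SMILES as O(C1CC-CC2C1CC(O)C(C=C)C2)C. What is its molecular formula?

C13H22O2

Heavy atoms from the SMILES: 13 C, 2 O.
Implicit hydrogens by atom environment:
  6 × C: 2 H each → 12
  6 × C: 1 H each → 6
  1 × C: 3 H
  1 × O: 1 H
  1 × O: no H
  Total hydrogens = 22.
Molecular formula: C13H22O2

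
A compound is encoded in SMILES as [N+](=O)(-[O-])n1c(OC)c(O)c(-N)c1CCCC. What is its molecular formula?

C9H15N3O4

Heavy atoms from the SMILES: 9 C, 3 N, 4 O.
Implicit hydrogens by atom environment:
  4 × C (aromatic): no H
  3 × C: 2 H each → 6
  2 × C: 3 H each → 6
  2 × O: no H
  1 × N: 2 H
  1 × N (aromatic): no H
  1 × N (charge +1): no H
  1 × O: 1 H
  1 × O (charge -1): no H
  Total hydrogens = 15.
Molecular formula: C9H15N3O4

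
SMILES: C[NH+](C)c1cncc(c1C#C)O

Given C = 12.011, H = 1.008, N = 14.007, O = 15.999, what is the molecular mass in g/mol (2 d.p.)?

Molecular formula: C9H11N2O+.
M = 9×12.011 + 11×1.008 + 2×14.007 + 1×15.999 = 163.20 g/mol.

163.20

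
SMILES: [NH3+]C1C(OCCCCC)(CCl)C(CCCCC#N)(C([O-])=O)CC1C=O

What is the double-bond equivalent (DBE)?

5

Molecular formula from the SMILES: C18H29ClN2O4.
DoU = (2C + 2 + N − H − X)/2 = (2·18 + 2 + 2 − 29 − 1)/2 = 10/2 = 5.
(Structurally: 1 ring(s) + 4 π bond(s) = 5.)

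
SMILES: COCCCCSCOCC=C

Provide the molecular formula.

Heavy atoms from the SMILES: 9 C, 2 O, 1 S.
Implicit hydrogens by atom environment:
  7 × C: 2 H each → 14
  2 × O: no H
  1 × C: 3 H
  1 × C: 1 H
  1 × S: no H
  Total hydrogens = 18.
Molecular formula: C9H18O2S

C9H18O2S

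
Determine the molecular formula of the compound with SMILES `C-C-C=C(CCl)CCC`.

C8H15Cl

Heavy atoms from the SMILES: 8 C, 1 Cl.
Implicit hydrogens by atom environment:
  4 × C: 2 H each → 8
  2 × C: 3 H each → 6
  1 × C: 1 H
  1 × C: no H
  1 × Cl: no H
  Total hydrogens = 15.
Molecular formula: C8H15Cl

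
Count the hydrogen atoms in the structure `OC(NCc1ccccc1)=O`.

Hydrogens are implicit in SMILES; fill each atom to its normal valence:
  5 × C (aromatic): 1 H each → 5
  1 × C: 2 H
  1 × C (aromatic): no H
  1 × C: no H
  1 × N: 1 H
  1 × O: 1 H
  1 × O: no H
  Total hydrogens = 9.

9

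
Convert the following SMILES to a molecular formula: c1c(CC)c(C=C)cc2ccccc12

Heavy atoms from the SMILES: 14 C.
Implicit hydrogens by atom environment:
  6 × C (aromatic): 1 H each → 6
  4 × C (aromatic): no H
  2 × C: 2 H each → 4
  1 × C: 3 H
  1 × C: 1 H
  Total hydrogens = 14.
Molecular formula: C14H14

C14H14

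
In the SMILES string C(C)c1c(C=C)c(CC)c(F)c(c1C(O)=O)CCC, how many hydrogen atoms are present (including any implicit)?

21

Hydrogens are implicit in SMILES; fill each atom to its normal valence:
  6 × C (aromatic): no H
  5 × C: 2 H each → 10
  3 × C: 3 H each → 9
  1 × C: 1 H
  1 × C: no H
  1 × F: no H
  1 × O: 1 H
  1 × O: no H
  Total hydrogens = 21.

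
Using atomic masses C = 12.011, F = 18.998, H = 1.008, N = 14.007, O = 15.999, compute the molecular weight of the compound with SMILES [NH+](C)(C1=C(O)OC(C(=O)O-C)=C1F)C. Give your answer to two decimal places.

Molecular formula: C8H11FNO4+.
M = 8×12.011 + 1×18.998 + 11×1.008 + 1×14.007 + 4×15.999 = 204.18 g/mol.

204.18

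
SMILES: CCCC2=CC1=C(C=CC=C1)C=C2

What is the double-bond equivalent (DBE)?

Molecular formula from the SMILES: C13H14.
DoU = (2C + 2 + N − H − X)/2 = (2·13 + 2 + 0 − 14 − 0)/2 = 14/2 = 7.
(Structurally: 2 ring(s) + 5 π bond(s) = 7.)

7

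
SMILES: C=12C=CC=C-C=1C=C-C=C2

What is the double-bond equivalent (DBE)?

Molecular formula from the SMILES: C10H8.
DoU = (2C + 2 + N − H − X)/2 = (2·10 + 2 + 0 − 8 − 0)/2 = 14/2 = 7.
(Structurally: 2 ring(s) + 5 π bond(s) = 7.)

7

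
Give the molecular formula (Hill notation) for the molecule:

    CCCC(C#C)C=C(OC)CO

Heavy atoms from the SMILES: 10 C, 2 O.
Implicit hydrogens by atom environment:
  3 × C: 2 H each → 6
  3 × C: 1 H each → 3
  2 × C: 3 H each → 6
  2 × C: no H
  1 × O: 1 H
  1 × O: no H
  Total hydrogens = 16.
Molecular formula: C10H16O2

C10H16O2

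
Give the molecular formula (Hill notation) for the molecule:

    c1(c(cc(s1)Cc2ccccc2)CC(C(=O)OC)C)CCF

C18H21FO2S

Heavy atoms from the SMILES: 18 C, 1 F, 2 O, 1 S.
Implicit hydrogens by atom environment:
  6 × C (aromatic): 1 H each → 6
  4 × C: 2 H each → 8
  4 × C (aromatic): no H
  2 × C: 3 H each → 6
  2 × O: no H
  1 × C: 1 H
  1 × C: no H
  1 × F: no H
  1 × S (aromatic): no H
  Total hydrogens = 21.
Molecular formula: C18H21FO2S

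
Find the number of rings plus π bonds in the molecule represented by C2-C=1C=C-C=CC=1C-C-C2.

Molecular formula from the SMILES: C10H12.
DoU = (2C + 2 + N − H − X)/2 = (2·10 + 2 + 0 − 12 − 0)/2 = 10/2 = 5.
(Structurally: 2 ring(s) + 3 π bond(s) = 5.)

5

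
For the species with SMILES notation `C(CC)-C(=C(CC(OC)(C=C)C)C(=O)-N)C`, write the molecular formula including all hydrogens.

Heavy atoms from the SMILES: 13 C, 1 N, 2 O.
Implicit hydrogens by atom environment:
  4 × C: 3 H each → 12
  4 × C: 2 H each → 8
  4 × C: no H
  2 × O: no H
  1 × C: 1 H
  1 × N: 2 H
  Total hydrogens = 23.
Molecular formula: C13H23NO2

C13H23NO2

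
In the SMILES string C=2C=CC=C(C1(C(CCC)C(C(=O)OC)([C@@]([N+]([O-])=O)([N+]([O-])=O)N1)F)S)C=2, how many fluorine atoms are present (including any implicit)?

The symbol for fluorine appears 1 time in the SMILES.

1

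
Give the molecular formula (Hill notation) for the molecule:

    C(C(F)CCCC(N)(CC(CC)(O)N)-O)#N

Heavy atoms from the SMILES: 10 C, 1 F, 3 N, 2 O.
Implicit hydrogens by atom environment:
  5 × C: 2 H each → 10
  3 × C: no H
  2 × N: 2 H each → 4
  2 × O: 1 H each → 2
  1 × C: 3 H
  1 × C: 1 H
  1 × F: no H
  1 × N: no H
  Total hydrogens = 20.
Molecular formula: C10H20FN3O2

C10H20FN3O2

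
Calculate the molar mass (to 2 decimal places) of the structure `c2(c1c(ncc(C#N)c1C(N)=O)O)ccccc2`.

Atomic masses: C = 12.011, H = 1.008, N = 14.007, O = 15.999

Molecular formula: C13H9N3O2.
M = 13×12.011 + 9×1.008 + 3×14.007 + 2×15.999 = 239.23 g/mol.

239.23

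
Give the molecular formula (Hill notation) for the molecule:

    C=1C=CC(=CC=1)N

C6H7N

Heavy atoms from the SMILES: 6 C, 1 N.
Implicit hydrogens by atom environment:
  5 × C (aromatic): 1 H each → 5
  1 × C (aromatic): no H
  1 × N: 2 H
  Total hydrogens = 7.
Molecular formula: C6H7N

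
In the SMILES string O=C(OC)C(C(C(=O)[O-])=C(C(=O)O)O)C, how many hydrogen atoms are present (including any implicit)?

9

Hydrogens are implicit in SMILES; fill each atom to its normal valence:
  5 × C: no H
  4 × O: no H
  2 × C: 3 H each → 6
  2 × O: 1 H each → 2
  1 × C: 1 H
  1 × O (charge -1): no H
  Total hydrogens = 9.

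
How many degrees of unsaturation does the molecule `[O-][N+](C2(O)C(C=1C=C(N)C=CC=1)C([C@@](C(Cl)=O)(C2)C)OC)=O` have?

7

Molecular formula from the SMILES: C14H17ClN2O5.
DoU = (2C + 2 + N − H − X)/2 = (2·14 + 2 + 2 − 17 − 1)/2 = 14/2 = 7.
(Structurally: 2 ring(s) + 5 π bond(s) = 7.)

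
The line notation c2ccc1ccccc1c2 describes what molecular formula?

Heavy atoms from the SMILES: 10 C.
Implicit hydrogens by atom environment:
  8 × C (aromatic): 1 H each → 8
  2 × C (aromatic): no H
  Total hydrogens = 8.
Molecular formula: C10H8

C10H8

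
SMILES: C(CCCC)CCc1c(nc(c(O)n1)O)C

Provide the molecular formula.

Heavy atoms from the SMILES: 12 C, 2 N, 2 O.
Implicit hydrogens by atom environment:
  6 × C: 2 H each → 12
  4 × C (aromatic): no H
  2 × C: 3 H each → 6
  2 × N (aromatic): no H
  2 × O: 1 H each → 2
  Total hydrogens = 20.
Molecular formula: C12H20N2O2

C12H20N2O2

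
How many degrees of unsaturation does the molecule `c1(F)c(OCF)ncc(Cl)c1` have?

Molecular formula from the SMILES: C6H4ClF2NO.
DoU = (2C + 2 + N − H − X)/2 = (2·6 + 2 + 1 − 4 − 3)/2 = 8/2 = 4.
(Structurally: 1 ring(s) + 3 π bond(s) = 4.)

4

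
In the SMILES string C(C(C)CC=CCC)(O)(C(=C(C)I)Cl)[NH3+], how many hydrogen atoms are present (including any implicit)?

20

Hydrogens are implicit in SMILES; fill each atom to its normal valence:
  3 × C: 3 H each → 9
  3 × C: 1 H each → 3
  3 × C: no H
  2 × C: 2 H each → 4
  1 × Cl: no H
  1 × I: no H
  1 × N (charge +1): 3 H
  1 × O: 1 H
  Total hydrogens = 20.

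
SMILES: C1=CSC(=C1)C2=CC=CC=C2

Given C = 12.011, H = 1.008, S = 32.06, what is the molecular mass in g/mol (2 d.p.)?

160.23

Molecular formula: C10H8S.
M = 10×12.011 + 8×1.008 + 1×32.06 = 160.23 g/mol.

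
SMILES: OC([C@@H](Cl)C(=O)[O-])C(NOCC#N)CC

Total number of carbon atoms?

8

The symbol for carbon appears 8 times in the SMILES. (Cl is a single chlorine, not C + l.)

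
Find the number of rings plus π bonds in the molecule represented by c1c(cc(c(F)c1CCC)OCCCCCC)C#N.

Molecular formula from the SMILES: C16H22FNO.
DoU = (2C + 2 + N − H − X)/2 = (2·16 + 2 + 1 − 22 − 1)/2 = 12/2 = 6.
(Structurally: 1 ring(s) + 5 π bond(s) = 6.)

6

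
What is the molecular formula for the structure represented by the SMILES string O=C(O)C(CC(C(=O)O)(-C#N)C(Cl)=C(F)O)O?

Heavy atoms from the SMILES: 8 C, 1 Cl, 1 F, 1 N, 6 O.
Implicit hydrogens by atom environment:
  6 × C: no H
  4 × O: 1 H each → 4
  2 × O: no H
  1 × C: 2 H
  1 × C: 1 H
  1 × Cl: no H
  1 × F: no H
  1 × N: no H
  Total hydrogens = 7.
Molecular formula: C8H7ClFNO6

C8H7ClFNO6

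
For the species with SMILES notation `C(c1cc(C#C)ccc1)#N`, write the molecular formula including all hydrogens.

C9H5N

Heavy atoms from the SMILES: 9 C, 1 N.
Implicit hydrogens by atom environment:
  4 × C (aromatic): 1 H each → 4
  2 × C (aromatic): no H
  2 × C: no H
  1 × C: 1 H
  1 × N: no H
  Total hydrogens = 5.
Molecular formula: C9H5N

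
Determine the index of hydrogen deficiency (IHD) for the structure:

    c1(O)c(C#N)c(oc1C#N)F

Molecular formula from the SMILES: C6HFN2O2.
DoU = (2C + 2 + N − H − X)/2 = (2·6 + 2 + 2 − 1 − 1)/2 = 14/2 = 7.
(Structurally: 1 ring(s) + 6 π bond(s) = 7.)

7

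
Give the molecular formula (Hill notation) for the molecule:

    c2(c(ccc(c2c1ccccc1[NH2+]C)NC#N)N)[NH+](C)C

Heavy atoms from the SMILES: 16 C, 5 N.
Implicit hydrogens by atom environment:
  6 × C (aromatic): 1 H each → 6
  6 × C (aromatic): no H
  3 × C: 3 H each → 9
  1 × C: no H
  1 × N (charge +1): 2 H
  1 × N: 2 H
  1 × N (charge +1): 1 H
  1 × N: 1 H
  1 × N: no H
  Total hydrogens = 21.
Net charge +2.
Molecular formula: [C16H21N5]2+

[C16H21N5]2+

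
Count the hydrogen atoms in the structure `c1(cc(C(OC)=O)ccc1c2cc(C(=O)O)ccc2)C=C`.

Hydrogens are implicit in SMILES; fill each atom to its normal valence:
  7 × C (aromatic): 1 H each → 7
  5 × C (aromatic): no H
  3 × O: no H
  2 × C: no H
  1 × C: 3 H
  1 × C: 2 H
  1 × C: 1 H
  1 × O: 1 H
  Total hydrogens = 14.

14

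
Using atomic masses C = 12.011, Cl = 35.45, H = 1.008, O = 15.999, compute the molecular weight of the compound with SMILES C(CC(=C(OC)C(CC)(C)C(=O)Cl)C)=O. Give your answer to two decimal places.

232.70

Molecular formula: C11H17ClO3.
M = 11×12.011 + 1×35.45 + 17×1.008 + 3×15.999 = 232.70 g/mol.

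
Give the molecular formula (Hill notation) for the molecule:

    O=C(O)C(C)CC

Heavy atoms from the SMILES: 5 C, 2 O.
Implicit hydrogens by atom environment:
  2 × C: 3 H each → 6
  1 × C: 2 H
  1 × C: 1 H
  1 × C: no H
  1 × O: 1 H
  1 × O: no H
  Total hydrogens = 10.
Molecular formula: C5H10O2

C5H10O2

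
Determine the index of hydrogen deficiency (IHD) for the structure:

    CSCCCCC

Molecular formula from the SMILES: C6H14S.
DoU = (2C + 2 + N − H − X)/2 = (2·6 + 2 + 0 − 14 − 0)/2 = 0/2 = 0.
(Structurally: 0 ring(s) + 0 π bond(s) = 0.)

0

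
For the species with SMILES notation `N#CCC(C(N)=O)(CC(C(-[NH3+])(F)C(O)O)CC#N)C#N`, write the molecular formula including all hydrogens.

C11H15FN5O3+

Heavy atoms from the SMILES: 11 C, 1 F, 5 N, 3 O.
Implicit hydrogens by atom environment:
  6 × C: no H
  3 × C: 2 H each → 6
  3 × N: no H
  2 × C: 1 H each → 2
  2 × O: 1 H each → 2
  1 × F: no H
  1 × N (charge +1): 3 H
  1 × N: 2 H
  1 × O: no H
  Total hydrogens = 15.
Net charge +1.
Molecular formula: C11H15FN5O3+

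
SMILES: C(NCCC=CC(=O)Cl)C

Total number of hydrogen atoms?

Hydrogens are implicit in SMILES; fill each atom to its normal valence:
  3 × C: 2 H each → 6
  2 × C: 1 H each → 2
  1 × C: 3 H
  1 × C: no H
  1 × Cl: no H
  1 × N: 1 H
  1 × O: no H
  Total hydrogens = 12.

12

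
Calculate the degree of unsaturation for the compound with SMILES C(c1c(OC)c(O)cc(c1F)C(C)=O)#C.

Molecular formula from the SMILES: C11H9FO3.
DoU = (2C + 2 + N − H − X)/2 = (2·11 + 2 + 0 − 9 − 1)/2 = 14/2 = 7.
(Structurally: 1 ring(s) + 6 π bond(s) = 7.)

7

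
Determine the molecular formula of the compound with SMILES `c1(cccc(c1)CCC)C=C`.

Heavy atoms from the SMILES: 11 C.
Implicit hydrogens by atom environment:
  4 × C (aromatic): 1 H each → 4
  3 × C: 2 H each → 6
  2 × C (aromatic): no H
  1 × C: 3 H
  1 × C: 1 H
  Total hydrogens = 14.
Molecular formula: C11H14

C11H14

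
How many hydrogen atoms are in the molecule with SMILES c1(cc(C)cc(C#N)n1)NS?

Hydrogens are implicit in SMILES; fill each atom to its normal valence:
  3 × C (aromatic): no H
  2 × C (aromatic): 1 H each → 2
  1 × C: 3 H
  1 × C: no H
  1 × N: 1 H
  1 × N (aromatic): no H
  1 × N: no H
  1 × S: 1 H
  Total hydrogens = 7.

7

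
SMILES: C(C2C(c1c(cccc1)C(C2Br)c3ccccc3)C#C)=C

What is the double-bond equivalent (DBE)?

Molecular formula from the SMILES: C20H17Br.
DoU = (2C + 2 + N − H − X)/2 = (2·20 + 2 + 0 − 17 − 1)/2 = 24/2 = 12.
(Structurally: 3 ring(s) + 9 π bond(s) = 12.)

12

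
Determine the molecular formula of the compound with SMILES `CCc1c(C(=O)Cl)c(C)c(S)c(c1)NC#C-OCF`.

C13H13ClFNO2S

Heavy atoms from the SMILES: 13 C, 1 Cl, 1 F, 1 N, 2 O, 1 S.
Implicit hydrogens by atom environment:
  5 × C (aromatic): no H
  3 × C: no H
  2 × C: 3 H each → 6
  2 × C: 2 H each → 4
  2 × O: no H
  1 × C (aromatic): 1 H
  1 × Cl: no H
  1 × F: no H
  1 × N: 1 H
  1 × S: 1 H
  Total hydrogens = 13.
Molecular formula: C13H13ClFNO2S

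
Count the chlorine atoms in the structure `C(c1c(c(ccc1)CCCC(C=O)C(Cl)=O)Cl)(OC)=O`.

The symbol for chlorine appears 2 times in the SMILES.

2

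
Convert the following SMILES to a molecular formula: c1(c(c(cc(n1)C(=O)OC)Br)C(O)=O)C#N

C9H5BrN2O4

Heavy atoms from the SMILES: 1 Br, 9 C, 2 N, 4 O.
Implicit hydrogens by atom environment:
  4 × C (aromatic): no H
  3 × C: no H
  3 × O: no H
  1 × Br: no H
  1 × C: 3 H
  1 × C (aromatic): 1 H
  1 × N (aromatic): no H
  1 × N: no H
  1 × O: 1 H
  Total hydrogens = 5.
Molecular formula: C9H5BrN2O4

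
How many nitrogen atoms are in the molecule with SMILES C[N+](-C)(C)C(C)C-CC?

The symbol for nitrogen appears 1 time in the SMILES.

1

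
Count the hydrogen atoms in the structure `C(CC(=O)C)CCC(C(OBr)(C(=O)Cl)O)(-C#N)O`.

Hydrogens are implicit in SMILES; fill each atom to its normal valence:
  5 × C: no H
  4 × C: 2 H each → 8
  3 × O: no H
  2 × O: 1 H each → 2
  1 × Br: no H
  1 × C: 3 H
  1 × Cl: no H
  1 × N: no H
  Total hydrogens = 13.

13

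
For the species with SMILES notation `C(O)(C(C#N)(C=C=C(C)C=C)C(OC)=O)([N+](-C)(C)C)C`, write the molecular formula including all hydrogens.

Heavy atoms from the SMILES: 15 C, 2 N, 3 O.
Implicit hydrogens by atom environment:
  6 × C: 3 H each → 18
  6 × C: no H
  2 × C: 1 H each → 2
  2 × O: no H
  1 × C: 2 H
  1 × N: no H
  1 × N (charge +1): no H
  1 × O: 1 H
  Total hydrogens = 23.
Net charge +1.
Molecular formula: C15H23N2O3+

C15H23N2O3+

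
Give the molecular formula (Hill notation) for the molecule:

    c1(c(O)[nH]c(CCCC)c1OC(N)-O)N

C9H17N3O3

Heavy atoms from the SMILES: 9 C, 3 N, 3 O.
Implicit hydrogens by atom environment:
  4 × C (aromatic): no H
  3 × C: 2 H each → 6
  2 × N: 2 H each → 4
  2 × O: 1 H each → 2
  1 × C: 3 H
  1 × C: 1 H
  1 × N (aromatic): 1 H
  1 × O: no H
  Total hydrogens = 17.
Molecular formula: C9H17N3O3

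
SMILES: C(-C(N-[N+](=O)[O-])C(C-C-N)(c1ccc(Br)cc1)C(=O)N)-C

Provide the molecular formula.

C13H19BrN4O3

Heavy atoms from the SMILES: 1 Br, 13 C, 4 N, 3 O.
Implicit hydrogens by atom environment:
  4 × C (aromatic): 1 H each → 4
  3 × C: 2 H each → 6
  2 × C: no H
  2 × C (aromatic): no H
  2 × N: 2 H each → 4
  2 × O: no H
  1 × Br: no H
  1 × C: 3 H
  1 × C: 1 H
  1 × N: 1 H
  1 × N (charge +1): no H
  1 × O (charge -1): no H
  Total hydrogens = 19.
Molecular formula: C13H19BrN4O3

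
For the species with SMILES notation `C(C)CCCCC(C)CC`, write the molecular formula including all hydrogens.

C10H22

Heavy atoms from the SMILES: 10 C.
Implicit hydrogens by atom environment:
  6 × C: 2 H each → 12
  3 × C: 3 H each → 9
  1 × C: 1 H
  Total hydrogens = 22.
Molecular formula: C10H22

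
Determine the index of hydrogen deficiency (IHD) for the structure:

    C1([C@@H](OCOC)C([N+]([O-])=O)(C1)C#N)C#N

6

Molecular formula from the SMILES: C8H9N3O4.
DoU = (2C + 2 + N − H − X)/2 = (2·8 + 2 + 3 − 9 − 0)/2 = 12/2 = 6.
(Structurally: 1 ring(s) + 5 π bond(s) = 6.)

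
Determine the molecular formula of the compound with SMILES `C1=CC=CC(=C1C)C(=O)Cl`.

Heavy atoms from the SMILES: 8 C, 1 Cl, 1 O.
Implicit hydrogens by atom environment:
  4 × C (aromatic): 1 H each → 4
  2 × C (aromatic): no H
  1 × C: 3 H
  1 × C: no H
  1 × Cl: no H
  1 × O: no H
  Total hydrogens = 7.
Molecular formula: C8H7ClO

C8H7ClO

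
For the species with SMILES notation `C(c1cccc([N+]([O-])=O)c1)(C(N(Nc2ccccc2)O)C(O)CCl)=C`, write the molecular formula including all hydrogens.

C17H18ClN3O4

Heavy atoms from the SMILES: 17 C, 1 Cl, 3 N, 4 O.
Implicit hydrogens by atom environment:
  9 × C (aromatic): 1 H each → 9
  3 × C (aromatic): no H
  2 × C: 2 H each → 4
  2 × C: 1 H each → 2
  2 × O: 1 H each → 2
  1 × C: no H
  1 × Cl: no H
  1 × N: 1 H
  1 × N: no H
  1 × N (charge +1): no H
  1 × O: no H
  1 × O (charge -1): no H
  Total hydrogens = 18.
Molecular formula: C17H18ClN3O4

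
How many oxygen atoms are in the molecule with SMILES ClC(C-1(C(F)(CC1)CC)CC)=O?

1

The symbol for oxygen appears 1 time in the SMILES.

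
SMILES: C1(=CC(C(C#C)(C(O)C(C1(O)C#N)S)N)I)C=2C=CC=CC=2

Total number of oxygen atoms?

2

The symbol for oxygen appears 2 times in the SMILES.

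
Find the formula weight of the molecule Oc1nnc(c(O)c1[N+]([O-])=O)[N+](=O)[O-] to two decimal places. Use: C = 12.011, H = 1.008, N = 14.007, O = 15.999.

202.08

Molecular formula: C4H2N4O6.
M = 4×12.011 + 2×1.008 + 4×14.007 + 6×15.999 = 202.08 g/mol.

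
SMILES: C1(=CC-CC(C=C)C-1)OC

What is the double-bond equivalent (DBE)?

3

Molecular formula from the SMILES: C9H14O.
DoU = (2C + 2 + N − H − X)/2 = (2·9 + 2 + 0 − 14 − 0)/2 = 6/2 = 3.
(Structurally: 1 ring(s) + 2 π bond(s) = 3.)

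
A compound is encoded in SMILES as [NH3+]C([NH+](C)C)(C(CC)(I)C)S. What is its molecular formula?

Heavy atoms from the SMILES: 7 C, 1 I, 2 N, 1 S.
Implicit hydrogens by atom environment:
  4 × C: 3 H each → 12
  2 × C: no H
  1 × C: 2 H
  1 × I: no H
  1 × N (charge +1): 3 H
  1 × N (charge +1): 1 H
  1 × S: 1 H
  Total hydrogens = 19.
Net charge +2.
Molecular formula: [C7H19IN2S]2+

[C7H19IN2S]2+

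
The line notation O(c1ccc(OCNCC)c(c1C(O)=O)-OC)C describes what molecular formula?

C12H17NO5

Heavy atoms from the SMILES: 12 C, 1 N, 5 O.
Implicit hydrogens by atom environment:
  4 × C (aromatic): no H
  4 × O: no H
  3 × C: 3 H each → 9
  2 × C: 2 H each → 4
  2 × C (aromatic): 1 H each → 2
  1 × C: no H
  1 × N: 1 H
  1 × O: 1 H
  Total hydrogens = 17.
Molecular formula: C12H17NO5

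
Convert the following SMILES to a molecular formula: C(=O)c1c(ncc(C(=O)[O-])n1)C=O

Heavy atoms from the SMILES: 7 C, 2 N, 4 O.
Implicit hydrogens by atom environment:
  3 × C (aromatic): no H
  3 × O: no H
  2 × C: 1 H each → 2
  2 × N (aromatic): no H
  1 × C (aromatic): 1 H
  1 × C: no H
  1 × O (charge -1): no H
  Total hydrogens = 3.
Net charge -1.
Molecular formula: C7H3N2O4-

C7H3N2O4-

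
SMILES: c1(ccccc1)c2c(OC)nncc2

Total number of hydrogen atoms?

Hydrogens are implicit in SMILES; fill each atom to its normal valence:
  7 × C (aromatic): 1 H each → 7
  3 × C (aromatic): no H
  2 × N (aromatic): no H
  1 × C: 3 H
  1 × O: no H
  Total hydrogens = 10.

10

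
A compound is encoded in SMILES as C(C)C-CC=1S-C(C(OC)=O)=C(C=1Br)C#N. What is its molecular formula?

Heavy atoms from the SMILES: 1 Br, 11 C, 1 N, 2 O, 1 S.
Implicit hydrogens by atom environment:
  4 × C (aromatic): no H
  3 × C: 2 H each → 6
  2 × C: 3 H each → 6
  2 × C: no H
  2 × O: no H
  1 × Br: no H
  1 × N: no H
  1 × S (aromatic): no H
  Total hydrogens = 12.
Molecular formula: C11H12BrNO2S

C11H12BrNO2S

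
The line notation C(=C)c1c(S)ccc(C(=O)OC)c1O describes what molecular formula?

Heavy atoms from the SMILES: 10 C, 3 O, 1 S.
Implicit hydrogens by atom environment:
  4 × C (aromatic): no H
  2 × C (aromatic): 1 H each → 2
  2 × O: no H
  1 × C: 3 H
  1 × C: 2 H
  1 × C: 1 H
  1 × C: no H
  1 × O: 1 H
  1 × S: 1 H
  Total hydrogens = 10.
Molecular formula: C10H10O3S

C10H10O3S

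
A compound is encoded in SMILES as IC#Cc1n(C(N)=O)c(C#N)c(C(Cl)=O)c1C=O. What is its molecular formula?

C10H3ClIN3O3

Heavy atoms from the SMILES: 10 C, 1 Cl, 1 I, 3 N, 3 O.
Implicit hydrogens by atom environment:
  5 × C: no H
  4 × C (aromatic): no H
  3 × O: no H
  1 × C: 1 H
  1 × Cl: no H
  1 × I: no H
  1 × N: 2 H
  1 × N (aromatic): no H
  1 × N: no H
  Total hydrogens = 3.
Molecular formula: C10H3ClIN3O3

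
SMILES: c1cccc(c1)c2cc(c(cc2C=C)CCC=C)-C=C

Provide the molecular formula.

Heavy atoms from the SMILES: 20 C.
Implicit hydrogens by atom environment:
  7 × C (aromatic): 1 H each → 7
  5 × C: 2 H each → 10
  5 × C (aromatic): no H
  3 × C: 1 H each → 3
  Total hydrogens = 20.
Molecular formula: C20H20

C20H20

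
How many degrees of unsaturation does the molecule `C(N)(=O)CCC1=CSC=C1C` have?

Molecular formula from the SMILES: C8H11NOS.
DoU = (2C + 2 + N − H − X)/2 = (2·8 + 2 + 1 − 11 − 0)/2 = 8/2 = 4.
(Structurally: 1 ring(s) + 3 π bond(s) = 4.)

4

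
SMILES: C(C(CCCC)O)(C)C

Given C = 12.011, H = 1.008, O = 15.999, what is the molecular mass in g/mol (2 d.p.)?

130.23

Molecular formula: C8H18O.
M = 8×12.011 + 18×1.008 + 1×15.999 = 130.23 g/mol.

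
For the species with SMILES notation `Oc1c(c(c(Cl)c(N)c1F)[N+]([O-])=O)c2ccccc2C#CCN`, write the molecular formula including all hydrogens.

Heavy atoms from the SMILES: 15 C, 1 Cl, 1 F, 3 N, 3 O.
Implicit hydrogens by atom environment:
  8 × C (aromatic): no H
  4 × C (aromatic): 1 H each → 4
  2 × C: no H
  2 × N: 2 H each → 4
  1 × C: 2 H
  1 × Cl: no H
  1 × F: no H
  1 × N (charge +1): no H
  1 × O: 1 H
  1 × O: no H
  1 × O (charge -1): no H
  Total hydrogens = 11.
Molecular formula: C15H11ClFN3O3

C15H11ClFN3O3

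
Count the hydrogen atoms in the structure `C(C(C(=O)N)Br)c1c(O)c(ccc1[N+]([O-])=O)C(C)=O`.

11

Hydrogens are implicit in SMILES; fill each atom to its normal valence:
  4 × C (aromatic): no H
  3 × O: no H
  2 × C (aromatic): 1 H each → 2
  2 × C: no H
  1 × Br: no H
  1 × C: 3 H
  1 × C: 2 H
  1 × C: 1 H
  1 × N: 2 H
  1 × N (charge +1): no H
  1 × O: 1 H
  1 × O (charge -1): no H
  Total hydrogens = 11.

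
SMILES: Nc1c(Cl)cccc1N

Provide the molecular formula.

C6H7ClN2

Heavy atoms from the SMILES: 6 C, 1 Cl, 2 N.
Implicit hydrogens by atom environment:
  3 × C (aromatic): 1 H each → 3
  3 × C (aromatic): no H
  2 × N: 2 H each → 4
  1 × Cl: no H
  Total hydrogens = 7.
Molecular formula: C6H7ClN2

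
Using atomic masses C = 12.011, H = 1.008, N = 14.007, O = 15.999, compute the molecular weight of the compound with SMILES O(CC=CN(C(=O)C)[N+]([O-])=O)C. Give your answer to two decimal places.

174.16

Molecular formula: C6H10N2O4.
M = 6×12.011 + 10×1.008 + 2×14.007 + 4×15.999 = 174.16 g/mol.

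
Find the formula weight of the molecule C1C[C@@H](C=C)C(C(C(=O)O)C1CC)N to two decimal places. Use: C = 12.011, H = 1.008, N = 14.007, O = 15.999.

197.28

Molecular formula: C11H19NO2.
M = 11×12.011 + 19×1.008 + 1×14.007 + 2×15.999 = 197.28 g/mol.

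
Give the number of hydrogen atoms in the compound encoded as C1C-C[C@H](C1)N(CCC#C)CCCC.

Hydrogens are implicit in SMILES; fill each atom to its normal valence:
  9 × C: 2 H each → 18
  2 × C: 1 H each → 2
  1 × C: 3 H
  1 × C: no H
  1 × N: no H
  Total hydrogens = 23.

23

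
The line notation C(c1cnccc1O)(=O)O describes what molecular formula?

C6H5NO3

Heavy atoms from the SMILES: 6 C, 1 N, 3 O.
Implicit hydrogens by atom environment:
  3 × C (aromatic): 1 H each → 3
  2 × C (aromatic): no H
  2 × O: 1 H each → 2
  1 × C: no H
  1 × N (aromatic): no H
  1 × O: no H
  Total hydrogens = 5.
Molecular formula: C6H5NO3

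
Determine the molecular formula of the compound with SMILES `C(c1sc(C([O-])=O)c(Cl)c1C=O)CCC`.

C10H10ClO3S-

Heavy atoms from the SMILES: 10 C, 1 Cl, 3 O, 1 S.
Implicit hydrogens by atom environment:
  4 × C (aromatic): no H
  3 × C: 2 H each → 6
  2 × O: no H
  1 × C: 3 H
  1 × C: 1 H
  1 × C: no H
  1 × Cl: no H
  1 × O (charge -1): no H
  1 × S (aromatic): no H
  Total hydrogens = 10.
Net charge -1.
Molecular formula: C10H10ClO3S-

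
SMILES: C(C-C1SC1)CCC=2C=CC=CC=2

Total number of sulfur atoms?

The symbol for sulfur appears 1 time in the SMILES.

1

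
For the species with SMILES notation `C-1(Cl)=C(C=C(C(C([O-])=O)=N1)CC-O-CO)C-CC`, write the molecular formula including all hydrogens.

C12H15ClNO4-

Heavy atoms from the SMILES: 12 C, 1 Cl, 1 N, 4 O.
Implicit hydrogens by atom environment:
  5 × C: 2 H each → 10
  4 × C (aromatic): no H
  2 × O: no H
  1 × C: 3 H
  1 × C (aromatic): 1 H
  1 × C: no H
  1 × Cl: no H
  1 × N (aromatic): no H
  1 × O: 1 H
  1 × O (charge -1): no H
  Total hydrogens = 15.
Net charge -1.
Molecular formula: C12H15ClNO4-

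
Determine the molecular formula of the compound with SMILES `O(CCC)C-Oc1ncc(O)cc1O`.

Heavy atoms from the SMILES: 9 C, 1 N, 4 O.
Implicit hydrogens by atom environment:
  3 × C: 2 H each → 6
  3 × C (aromatic): no H
  2 × C (aromatic): 1 H each → 2
  2 × O: 1 H each → 2
  2 × O: no H
  1 × C: 3 H
  1 × N (aromatic): no H
  Total hydrogens = 13.
Molecular formula: C9H13NO4

C9H13NO4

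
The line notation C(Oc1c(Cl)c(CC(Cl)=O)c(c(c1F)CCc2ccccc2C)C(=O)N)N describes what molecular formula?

Heavy atoms from the SMILES: 19 C, 2 Cl, 1 F, 2 N, 3 O.
Implicit hydrogens by atom environment:
  8 × C (aromatic): no H
  4 × C: 2 H each → 8
  4 × C (aromatic): 1 H each → 4
  3 × O: no H
  2 × C: no H
  2 × Cl: no H
  2 × N: 2 H each → 4
  1 × C: 3 H
  1 × F: no H
  Total hydrogens = 19.
Molecular formula: C19H19Cl2FN2O3

C19H19Cl2FN2O3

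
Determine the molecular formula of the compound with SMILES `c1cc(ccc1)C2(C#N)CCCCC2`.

C13H15N

Heavy atoms from the SMILES: 13 C, 1 N.
Implicit hydrogens by atom environment:
  5 × C: 2 H each → 10
  5 × C (aromatic): 1 H each → 5
  2 × C: no H
  1 × C (aromatic): no H
  1 × N: no H
  Total hydrogens = 15.
Molecular formula: C13H15N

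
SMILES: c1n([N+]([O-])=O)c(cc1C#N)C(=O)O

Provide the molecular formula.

Heavy atoms from the SMILES: 6 C, 3 N, 4 O.
Implicit hydrogens by atom environment:
  2 × C (aromatic): 1 H each → 2
  2 × C (aromatic): no H
  2 × C: no H
  2 × O: no H
  1 × N (aromatic): no H
  1 × N (charge +1): no H
  1 × N: no H
  1 × O: 1 H
  1 × O (charge -1): no H
  Total hydrogens = 3.
Molecular formula: C6H3N3O4

C6H3N3O4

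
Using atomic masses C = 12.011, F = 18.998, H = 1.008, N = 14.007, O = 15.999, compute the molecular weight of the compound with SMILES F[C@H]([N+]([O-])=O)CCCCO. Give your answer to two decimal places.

151.14

Molecular formula: C5H10FNO3.
M = 5×12.011 + 1×18.998 + 10×1.008 + 1×14.007 + 3×15.999 = 151.14 g/mol.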